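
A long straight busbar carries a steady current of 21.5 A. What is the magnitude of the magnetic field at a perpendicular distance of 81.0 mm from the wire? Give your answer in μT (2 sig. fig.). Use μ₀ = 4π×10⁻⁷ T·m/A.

For an infinitely long straight wire, B = μ₀I/(2πd).
B = (4π×10⁻⁷ × 21.5) / (2π × 0.081) = 5.31×10⁻⁵ T.

B ≈ 53 μT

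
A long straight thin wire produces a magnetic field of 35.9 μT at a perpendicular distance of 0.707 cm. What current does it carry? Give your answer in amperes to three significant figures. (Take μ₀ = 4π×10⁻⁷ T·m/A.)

I ≈ 1.27 A

For a long straight wire B = μ₀I/(2πd), so I = 2πdB/μ₀.
I = 2π × 0.00707 × 3.59×10⁻⁵ / (4π×10⁻⁷) = 1.27 A.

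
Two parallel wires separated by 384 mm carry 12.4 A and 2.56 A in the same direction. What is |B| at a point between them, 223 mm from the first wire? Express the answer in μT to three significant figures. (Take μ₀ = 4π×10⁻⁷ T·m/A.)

B ≈ 7.94 μT

Each long wire gives B = μ₀I/(2πd). Distances are d₁ = 0.223 m and d₂ = 0.161 m.
B₁ = 1.11×10⁻⁵ T, B₂ = 3.18×10⁻⁶ T.
Between parallel currents the two contributions point in opposite directions, so they subtract. B = |B₁ − B₂| = |1.11×10⁻⁵ − 3.18×10⁻⁶| = 7.94×10⁻⁶ T.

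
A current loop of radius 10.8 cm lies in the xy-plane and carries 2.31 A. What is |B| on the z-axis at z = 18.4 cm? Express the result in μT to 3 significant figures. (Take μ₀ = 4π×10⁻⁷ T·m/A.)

B ≈ 1.74 μT

On the axis of a circular loop, B = μ₀IR² / [2(R²+z²)^(3/2)].
R² + z² = (0.108)² + (0.184)² = 0.04552 m², and (R²+z²)^(3/2) = 9.71×10⁻³ m³.
B = (4π×10⁻⁷ × 2.31 × 0.01166) / (2 × 9.71×10⁻³) = 1.74×10⁻⁶ T.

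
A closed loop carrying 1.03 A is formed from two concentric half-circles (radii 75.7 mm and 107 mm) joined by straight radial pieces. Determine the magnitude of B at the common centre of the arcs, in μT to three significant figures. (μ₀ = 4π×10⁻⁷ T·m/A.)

B ≈ 1.25 μT

The radial connectors point toward the centre, so dl × r̂ = 0 and they contribute nothing.
Each semicircle gives μ₀I/(4R): inner arc 4.27×10⁻⁶ T, outer arc 3.02×10⁻⁶ T.
The two arcs carry current in opposite angular senses, so their fields oppose: B = |4.27×10⁻⁶ − 3.02×10⁻⁶| = 1.25×10⁻⁶ T.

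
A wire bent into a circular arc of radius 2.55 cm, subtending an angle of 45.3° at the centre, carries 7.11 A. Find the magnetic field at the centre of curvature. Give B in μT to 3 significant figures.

B ≈ 22.0 μT

The Biot–Savart field of a circular arc at its centre is B = μ₀Iφ/(4πR), with φ = 0.7906 rad.
B = (4π×10⁻⁷ × 7.11 × 0.7906) / (4π × 0.0255) = 2.20×10⁻⁵ T.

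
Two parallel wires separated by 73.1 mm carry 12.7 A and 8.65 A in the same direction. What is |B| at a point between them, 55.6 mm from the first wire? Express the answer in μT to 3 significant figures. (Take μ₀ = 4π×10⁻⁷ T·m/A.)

Each long wire gives B = μ₀I/(2πd). Distances are d₁ = 0.0556 m and d₂ = 0.0175 m.
B₁ = 4.57×10⁻⁵ T, B₂ = 9.89×10⁻⁵ T.
Between parallel currents the two contributions point in opposite directions, so they subtract. B = |B₁ − B₂| = |4.57×10⁻⁵ − 9.89×10⁻⁵| = 5.32×10⁻⁵ T.

B ≈ 53.2 μT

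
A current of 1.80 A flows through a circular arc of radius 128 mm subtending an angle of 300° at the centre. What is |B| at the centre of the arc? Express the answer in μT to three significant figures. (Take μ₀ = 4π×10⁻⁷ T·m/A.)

B ≈ 7.36 μT

The Biot–Savart field of a circular arc at its centre is B = μ₀Iφ/(4πR), with φ = 5.236 rad.
B = (4π×10⁻⁷ × 1.80 × 5.236) / (4π × 0.128) = 7.36×10⁻⁶ T.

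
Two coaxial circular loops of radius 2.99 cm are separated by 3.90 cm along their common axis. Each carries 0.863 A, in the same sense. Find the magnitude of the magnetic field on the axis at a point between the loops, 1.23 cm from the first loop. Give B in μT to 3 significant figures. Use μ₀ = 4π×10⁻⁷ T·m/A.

Each loop contributes B = μ₀IR²/[2(R²+z²)^(3/2)] on the axis, with z measured from that loop.
Loop 1 (z = 0.0123 m): B₁ = 1.43×10⁻⁵ T. Loop 2 (z = 0.0267 m): B₂ = 7.53×10⁻⁶ T.
The fields add: B = B₁ + B₂ = 2.19×10⁻⁵ T.

B ≈ 21.9 μT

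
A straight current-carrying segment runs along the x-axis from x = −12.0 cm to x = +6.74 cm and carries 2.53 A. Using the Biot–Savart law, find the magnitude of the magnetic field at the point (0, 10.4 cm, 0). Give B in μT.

B ≈ 3.16 μT

For a finite straight segment, B = (μ₀I/4πd)(sinθ₁ + sinθ₂), where θ₁, θ₂ are the angles from the perpendicular to each end.
The perpendicular distance is d = 0.104 m; the end-offsets along the wire are a = 0.12 m and b = 0.0674 m.
sinθ₁ = 0.12/√(0.12²+0.104²) = 0.7557; sinθ₂ = 0.0674/√(0.0674²+0.104²) = 0.5439.
B = (4π×10⁻⁷ × 2.53) / (4π × 0.104) × (0.7557 + 0.5439) = 3.16×10⁻⁶ T.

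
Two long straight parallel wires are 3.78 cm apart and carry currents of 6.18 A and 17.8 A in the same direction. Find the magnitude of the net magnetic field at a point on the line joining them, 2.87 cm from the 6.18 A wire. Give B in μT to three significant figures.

B ≈ 348 μT

Each long wire gives B = μ₀I/(2πd). Distances are d₁ = 0.0287 m and d₂ = 0.0091 m.
B₁ = 4.31×10⁻⁵ T, B₂ = 3.91×10⁻⁴ T.
Between parallel currents the two contributions point in opposite directions, so they subtract. B = |B₁ − B₂| = |4.31×10⁻⁵ − 3.91×10⁻⁴| = 3.48×10⁻⁴ T.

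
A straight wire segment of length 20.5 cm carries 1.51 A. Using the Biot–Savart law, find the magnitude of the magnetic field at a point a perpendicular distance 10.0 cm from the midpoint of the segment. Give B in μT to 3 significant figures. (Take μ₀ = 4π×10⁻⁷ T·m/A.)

B ≈ 2.16 μT

For a finite straight segment, B = (μ₀I/4πd)(sinθ₁ + sinθ₂), where θ₁, θ₂ are the angles from the perpendicular to each end.
The perpendicular from the point meets the wire at its midpoint, so each end is L/2 = 0.1025 m away along the wire.
sinθ₁ = 0.1025/√(0.1025²+0.1²) = 0.7158; sinθ₂ = 0.1025/√(0.1025²+0.1²) = 0.7158.
B = (4π×10⁻⁷ × 1.51) / (4π × 0.1) × (0.7158 + 0.7158) = 2.16×10⁻⁶ T.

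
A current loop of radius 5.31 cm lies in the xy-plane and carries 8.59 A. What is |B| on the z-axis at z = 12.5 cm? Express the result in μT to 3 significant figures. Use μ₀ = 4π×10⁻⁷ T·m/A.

On the axis of a circular loop, B = μ₀IR² / [2(R²+z²)^(3/2)].
R² + z² = (0.0531)² + (0.125)² = 0.01844 m², and (R²+z²)^(3/2) = 2.50×10⁻³ m³.
B = (4π×10⁻⁷ × 8.59 × 0.00282) / (2 × 2.50×10⁻³) = 6.08×10⁻⁶ T.

B ≈ 6.08 μT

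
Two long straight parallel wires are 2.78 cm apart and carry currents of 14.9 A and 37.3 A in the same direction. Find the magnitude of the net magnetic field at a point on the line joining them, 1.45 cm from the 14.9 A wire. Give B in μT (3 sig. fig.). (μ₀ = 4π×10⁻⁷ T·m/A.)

Each long wire gives B = μ₀I/(2πd). Distances are d₁ = 0.0145 m and d₂ = 0.0133 m.
B₁ = 2.06×10⁻⁴ T, B₂ = 5.61×10⁻⁴ T.
Between parallel currents the two contributions point in opposite directions, so they subtract. B = |B₁ − B₂| = |2.06×10⁻⁴ − 5.61×10⁻⁴| = 3.55×10⁻⁴ T.

B ≈ 355 μT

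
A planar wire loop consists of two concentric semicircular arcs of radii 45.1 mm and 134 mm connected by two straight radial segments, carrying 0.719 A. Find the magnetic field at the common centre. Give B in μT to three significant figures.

B ≈ 3.32 μT

The radial connectors point toward the centre, so dl × r̂ = 0 and they contribute nothing.
Each semicircle gives μ₀I/(4R): inner arc 5.01×10⁻⁶ T, outer arc 1.69×10⁻⁶ T.
The two arcs carry current in opposite angular senses, so their fields oppose: B = |5.01×10⁻⁶ − 1.69×10⁻⁶| = 3.32×10⁻⁶ T.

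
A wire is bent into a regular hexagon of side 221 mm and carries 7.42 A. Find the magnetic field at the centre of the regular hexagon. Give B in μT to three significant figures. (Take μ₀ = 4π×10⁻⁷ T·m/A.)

Each side is a finite straight segment at perpendicular distance d = a/(2 tan(π/6)) = 0.1914 m from the centre, with end-angles ±π/6.
One side contributes B₁ = (μ₀I/4πd)·2 sin(π/6) = 3.88×10⁻⁶ T.
All 6 sides add in the same direction: B = 6 × 3.88×10⁻⁶ = 2.33×10⁻⁵ T.

B ≈ 23.3 μT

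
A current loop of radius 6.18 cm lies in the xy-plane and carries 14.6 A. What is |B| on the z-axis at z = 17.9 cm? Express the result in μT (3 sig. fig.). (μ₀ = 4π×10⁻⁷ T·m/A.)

B ≈ 5.16 μT

On the axis of a circular loop, B = μ₀IR² / [2(R²+z²)^(3/2)].
R² + z² = (0.0618)² + (0.179)² = 0.03586 m², and (R²+z²)^(3/2) = 6.79×10⁻³ m³.
B = (4π×10⁻⁷ × 14.6 × 0.003819) / (2 × 6.79×10⁻³) = 5.16×10⁻⁶ T.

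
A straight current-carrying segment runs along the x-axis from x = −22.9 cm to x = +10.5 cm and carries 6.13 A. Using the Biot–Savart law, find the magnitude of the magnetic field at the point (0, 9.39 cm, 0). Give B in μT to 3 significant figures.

B ≈ 10.9 μT

For a finite straight segment, B = (μ₀I/4πd)(sinθ₁ + sinθ₂), where θ₁, θ₂ are the angles from the perpendicular to each end.
The perpendicular distance is d = 0.0939 m; the end-offsets along the wire are a = 0.229 m and b = 0.105 m.
sinθ₁ = 0.229/√(0.229²+0.0939²) = 0.9252; sinθ₂ = 0.105/√(0.105²+0.0939²) = 0.7454.
B = (4π×10⁻⁷ × 6.13) / (4π × 0.0939) × (0.9252 + 0.7454) = 1.09×10⁻⁵ T.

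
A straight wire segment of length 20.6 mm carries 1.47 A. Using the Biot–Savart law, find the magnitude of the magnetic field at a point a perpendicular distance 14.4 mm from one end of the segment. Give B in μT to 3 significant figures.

For a finite straight segment, B = (μ₀I/4πd)(sinθ₁ + sinθ₂), where θ₁, θ₂ are the angles from the perpendicular to each end.
The perpendicular foot is at one end, so the two end-offsets along the wire are 0 and L = 0.0206 m.
sinθ₁ = 0/√(0²+0.0144²) = 0.0000; sinθ₂ = 0.0206/√(0.0206²+0.0144²) = 0.8196.
B = (4π×10⁻⁷ × 1.47) / (4π × 0.0144) × (0.0000 + 0.8196) = 8.37×10⁻⁶ T.

B ≈ 8.37 μT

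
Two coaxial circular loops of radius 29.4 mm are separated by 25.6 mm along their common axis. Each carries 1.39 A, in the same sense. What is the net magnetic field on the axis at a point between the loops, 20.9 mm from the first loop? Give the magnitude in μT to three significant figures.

Each loop contributes B = μ₀IR²/[2(R²+z²)^(3/2)] on the axis, with z measured from that loop.
Loop 1 (z = 0.0209 m): B₁ = 1.61×10⁻⁵ T. Loop 2 (z = 0.0047 m): B₂ = 2.86×10⁻⁵ T.
The fields add: B = B₁ + B₂ = 4.47×10⁻⁵ T.

B ≈ 44.7 μT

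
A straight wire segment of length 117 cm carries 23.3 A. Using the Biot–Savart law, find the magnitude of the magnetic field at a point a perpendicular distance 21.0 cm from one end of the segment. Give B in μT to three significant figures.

For a finite straight segment, B = (μ₀I/4πd)(sinθ₁ + sinθ₂), where θ₁, θ₂ are the angles from the perpendicular to each end.
The perpendicular foot is at one end, so the two end-offsets along the wire are 0 and L = 1.17 m.
sinθ₁ = 0/√(0²+0.21²) = 0.0000; sinθ₂ = 1.17/√(1.17²+0.21²) = 0.9843.
B = (4π×10⁻⁷ × 23.3) / (4π × 0.21) × (0.0000 + 0.9843) = 1.09×10⁻⁵ T.

B ≈ 10.9 μT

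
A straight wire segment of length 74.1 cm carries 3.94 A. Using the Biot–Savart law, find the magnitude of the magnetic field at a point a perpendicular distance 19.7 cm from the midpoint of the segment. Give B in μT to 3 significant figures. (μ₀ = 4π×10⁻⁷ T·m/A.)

B ≈ 3.53 μT

For a finite straight segment, B = (μ₀I/4πd)(sinθ₁ + sinθ₂), where θ₁, θ₂ are the angles from the perpendicular to each end.
The perpendicular from the point meets the wire at its midpoint, so each end is L/2 = 0.3705 m away along the wire.
sinθ₁ = 0.3705/√(0.3705²+0.197²) = 0.8829; sinθ₂ = 0.3705/√(0.3705²+0.197²) = 0.8829.
B = (4π×10⁻⁷ × 3.94) / (4π × 0.197) × (0.8829 + 0.8829) = 3.53×10⁻⁶ T.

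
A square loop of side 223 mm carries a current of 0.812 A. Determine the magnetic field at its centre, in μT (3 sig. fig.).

B ≈ 4.12 μT

Each side is a finite straight segment at perpendicular distance d = a/(2 tan(π/4)) = 0.1115 m from the centre, with end-angles ±π/4.
One side contributes B₁ = (μ₀I/4πd)·2 sin(π/4) = 1.03×10⁻⁶ T.
All 4 sides add in the same direction: B = 4 × 1.03×10⁻⁶ = 4.12×10⁻⁶ T.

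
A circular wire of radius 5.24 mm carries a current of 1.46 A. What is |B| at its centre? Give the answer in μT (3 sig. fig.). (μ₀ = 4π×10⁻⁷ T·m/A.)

B ≈ 175 μT

At the centre of a circular loop the Biot–Savart law gives B = μ₀I/(2R).
B = (4π×10⁻⁷ × 1.46) / (2 × 0.00524) = 1.75×10⁻⁴ T.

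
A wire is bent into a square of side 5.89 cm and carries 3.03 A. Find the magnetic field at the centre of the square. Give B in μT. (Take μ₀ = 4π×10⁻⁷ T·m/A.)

Each side is a finite straight segment at perpendicular distance d = a/(2 tan(π/4)) = 0.02945 m from the centre, with end-angles ±π/4.
One side contributes B₁ = (μ₀I/4πd)·2 sin(π/4) = 1.46×10⁻⁵ T.
All 4 sides add in the same direction: B = 4 × 1.46×10⁻⁵ = 5.82×10⁻⁵ T.

B ≈ 58.2 μT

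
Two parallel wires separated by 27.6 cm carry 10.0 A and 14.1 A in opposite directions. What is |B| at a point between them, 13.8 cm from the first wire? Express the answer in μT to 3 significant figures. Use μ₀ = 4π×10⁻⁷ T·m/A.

B ≈ 34.9 μT

Each long wire gives B = μ₀I/(2πd). Distances are d₁ = 0.138 m and d₂ = 0.138 m.
B₁ = 1.45×10⁻⁵ T, B₂ = 2.04×10⁻⁵ T.
Between antiparallel currents both contributions point the same way, so they add. B = B₁ + B₂ = 1.45×10⁻⁵ + 2.04×10⁻⁵ = 3.49×10⁻⁵ T.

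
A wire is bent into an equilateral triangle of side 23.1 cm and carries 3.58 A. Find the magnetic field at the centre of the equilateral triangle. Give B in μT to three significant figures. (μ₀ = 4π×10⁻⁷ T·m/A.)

Each side is a finite straight segment at perpendicular distance d = a/(2 tan(π/3)) = 0.06668 m from the centre, with end-angles ±π/3.
One side contributes B₁ = (μ₀I/4πd)·2 sin(π/3) = 9.30×10⁻⁶ T.
All 3 sides add in the same direction: B = 3 × 9.30×10⁻⁶ = 2.79×10⁻⁵ T.

B ≈ 27.9 μT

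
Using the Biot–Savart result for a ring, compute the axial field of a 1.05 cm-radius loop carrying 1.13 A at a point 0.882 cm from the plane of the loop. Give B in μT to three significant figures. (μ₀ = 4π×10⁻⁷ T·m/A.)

B ≈ 30.4 μT

On the axis of a circular loop, B = μ₀IR² / [2(R²+z²)^(3/2)].
R² + z² = (0.0105)² + (0.00882)² = 0.000188 m², and (R²+z²)^(3/2) = 2.58×10⁻⁶ m³.
B = (4π×10⁻⁷ × 1.13 × 0.0001103) / (2 × 2.58×10⁻⁶) = 3.04×10⁻⁵ T.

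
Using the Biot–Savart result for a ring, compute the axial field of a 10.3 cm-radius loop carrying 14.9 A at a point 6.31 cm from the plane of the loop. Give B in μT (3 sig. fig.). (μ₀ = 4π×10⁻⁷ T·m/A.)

B ≈ 56.4 μT

On the axis of a circular loop, B = μ₀IR² / [2(R²+z²)^(3/2)].
R² + z² = (0.103)² + (0.0631)² = 0.01459 m², and (R²+z²)^(3/2) = 1.76×10⁻³ m³.
B = (4π×10⁻⁷ × 14.9 × 0.01061) / (2 × 1.76×10⁻³) = 5.64×10⁻⁵ T.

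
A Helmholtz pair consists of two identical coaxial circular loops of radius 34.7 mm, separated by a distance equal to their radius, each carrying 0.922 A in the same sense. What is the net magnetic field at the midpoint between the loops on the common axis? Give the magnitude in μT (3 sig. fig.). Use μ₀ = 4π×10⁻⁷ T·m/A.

Each loop contributes B = μ₀IR²/[2(R²+z²)^(3/2)] on the axis, with z measured from that loop.
Loop 1 (z = 0.01735 m): B₁ = 1.19×10⁻⁵ T. Loop 2 (z = 0.01735 m): B₂ = 1.19×10⁻⁵ T.
The fields add: B = B₁ + B₂ = 2.39×10⁻⁵ T.

B ≈ 23.9 μT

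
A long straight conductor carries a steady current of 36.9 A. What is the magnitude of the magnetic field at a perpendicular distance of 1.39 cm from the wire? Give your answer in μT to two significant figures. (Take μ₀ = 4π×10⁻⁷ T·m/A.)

For an infinitely long straight wire, B = μ₀I/(2πd).
B = (4π×10⁻⁷ × 36.9) / (2π × 0.0139) = 5.31×10⁻⁴ T.

B ≈ 530 μT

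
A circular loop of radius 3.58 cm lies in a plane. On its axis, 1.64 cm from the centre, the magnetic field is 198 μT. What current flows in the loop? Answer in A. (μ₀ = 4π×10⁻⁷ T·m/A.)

On the axis of a loop, B = μ₀IR²/[2(R²+z²)^(3/2)], so I = 2B(R²+z²)^(3/2)/(μ₀R²).
R² + z² = 0.001282 + 0.000269 = 0.001551 m²; raised to 3/2 gives 6.11×10⁻⁵ m³.
I = 2 × 1.98×10⁻⁴ × 6.11×10⁻⁵ / (1.26×10⁻⁶ × 0.001282) = 15.0 A.

I ≈ 15.0 A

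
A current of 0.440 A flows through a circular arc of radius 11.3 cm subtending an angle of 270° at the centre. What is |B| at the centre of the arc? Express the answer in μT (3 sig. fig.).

B ≈ 1.83 μT

The Biot–Savart field of a circular arc at its centre is B = μ₀Iφ/(4πR), with φ = 4.712 rad.
B = (4π×10⁻⁷ × 0.440 × 4.712) / (4π × 0.113) = 1.83×10⁻⁶ T.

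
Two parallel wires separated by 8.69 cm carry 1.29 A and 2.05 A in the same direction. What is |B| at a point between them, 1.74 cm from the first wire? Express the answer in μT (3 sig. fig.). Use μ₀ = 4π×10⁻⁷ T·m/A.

B ≈ 8.93 μT

Each long wire gives B = μ₀I/(2πd). Distances are d₁ = 0.0174 m and d₂ = 0.0695 m.
B₁ = 1.48×10⁻⁵ T, B₂ = 5.90×10⁻⁶ T.
Between parallel currents the two contributions point in opposite directions, so they subtract. B = |B₁ − B₂| = |1.48×10⁻⁵ − 5.90×10⁻⁶| = 8.93×10⁻⁶ T.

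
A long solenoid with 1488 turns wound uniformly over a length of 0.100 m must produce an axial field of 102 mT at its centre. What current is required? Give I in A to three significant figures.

Inside a long solenoid B = μ₀nI with n = 1.488×10⁴ m⁻¹, so I = B/(μ₀n).
I = 0.102 / (4π×10⁻⁷ × 1.488×10⁴) = 5.45 A.

I ≈ 5.45 A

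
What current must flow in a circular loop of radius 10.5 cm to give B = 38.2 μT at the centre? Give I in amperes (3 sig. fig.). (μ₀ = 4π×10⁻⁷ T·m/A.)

At the centre of a circular loop B = μ₀I/(2R), so I = 2RB/μ₀.
With R = 0.105 m, I = 2 × 0.105 × 3.82×10⁻⁵ / (4π×10⁻⁷) = 6.38 A.

I ≈ 6.38 A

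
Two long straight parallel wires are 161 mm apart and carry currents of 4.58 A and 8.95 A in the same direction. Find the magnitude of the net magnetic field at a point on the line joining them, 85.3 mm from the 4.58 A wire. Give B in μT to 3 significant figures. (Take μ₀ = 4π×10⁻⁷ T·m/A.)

Each long wire gives B = μ₀I/(2πd). Distances are d₁ = 0.0853 m and d₂ = 0.0757 m.
B₁ = 1.07×10⁻⁵ T, B₂ = 2.36×10⁻⁵ T.
Between parallel currents the two contributions point in opposite directions, so they subtract. B = |B₁ − B₂| = |1.07×10⁻⁵ − 2.36×10⁻⁵| = 1.29×10⁻⁵ T.

B ≈ 12.9 μT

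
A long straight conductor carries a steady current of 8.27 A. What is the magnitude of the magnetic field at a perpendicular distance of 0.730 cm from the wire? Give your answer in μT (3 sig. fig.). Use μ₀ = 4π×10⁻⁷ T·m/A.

For an infinitely long straight wire, B = μ₀I/(2πd).
B = (4π×10⁻⁷ × 8.27) / (2π × 0.0073) = 2.27×10⁻⁴ T.

B ≈ 227 μT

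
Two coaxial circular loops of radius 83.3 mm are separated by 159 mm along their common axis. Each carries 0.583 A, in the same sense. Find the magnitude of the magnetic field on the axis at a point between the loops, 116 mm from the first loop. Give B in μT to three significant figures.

Each loop contributes B = μ₀IR²/[2(R²+z²)^(3/2)] on the axis, with z measured from that loop.
Loop 1 (z = 0.116 m): B₁ = 8.73×10⁻⁷ T. Loop 2 (z = 0.043 m): B₂ = 3.09×10⁻⁶ T.
The fields add: B = B₁ + B₂ = 3.96×10⁻⁶ T.

B ≈ 3.96 μT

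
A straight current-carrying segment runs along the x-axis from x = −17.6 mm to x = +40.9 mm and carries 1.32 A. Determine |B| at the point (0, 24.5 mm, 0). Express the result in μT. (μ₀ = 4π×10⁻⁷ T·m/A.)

For a finite straight segment, B = (μ₀I/4πd)(sinθ₁ + sinθ₂), where θ₁, θ₂ are the angles from the perpendicular to each end.
The perpendicular distance is d = 0.0245 m; the end-offsets along the wire are a = 0.0176 m and b = 0.0409 m.
sinθ₁ = 0.0176/√(0.0176²+0.0245²) = 0.5834; sinθ₂ = 0.0409/√(0.0409²+0.0245²) = 0.8579.
B = (4π×10⁻⁷ × 1.32) / (4π × 0.0245) × (0.5834 + 0.8579) = 7.77×10⁻⁶ T.

B ≈ 7.77 μT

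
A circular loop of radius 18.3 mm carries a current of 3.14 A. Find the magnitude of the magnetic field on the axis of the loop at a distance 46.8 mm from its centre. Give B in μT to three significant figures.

On the axis of a circular loop, B = μ₀IR² / [2(R²+z²)^(3/2)].
R² + z² = (0.0183)² + (0.0468)² = 0.002525 m², and (R²+z²)^(3/2) = 1.27×10⁻⁴ m³.
B = (4π×10⁻⁷ × 3.14 × 0.0003349) / (2 × 1.27×10⁻⁴) = 5.21×10⁻⁶ T.

B ≈ 5.21 μT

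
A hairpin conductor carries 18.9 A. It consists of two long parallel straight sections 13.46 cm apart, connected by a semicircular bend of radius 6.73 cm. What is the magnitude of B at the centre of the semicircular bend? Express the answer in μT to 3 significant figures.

The semicircular arc contributes B_arc = μ₀I·π/(4πR) = μ₀I/(4R) = 8.82×10⁻⁵ T.
Each semi-infinite lead is at perpendicular distance R = 0.0673 m from the centre, with the perpendicular foot at its near end, so it contributes μ₀I/(4πR); both point the same way, together 5.62×10⁻⁵ T.
Arc and leads all point the same direction: B = 8.82×10⁻⁵ + 5.62×10⁻⁵ = 1.44×10⁻⁴ T.

B ≈ 144 μT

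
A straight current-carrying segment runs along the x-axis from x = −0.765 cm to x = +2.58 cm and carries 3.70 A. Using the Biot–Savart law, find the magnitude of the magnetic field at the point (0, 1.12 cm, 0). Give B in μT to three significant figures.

For a finite straight segment, B = (μ₀I/4πd)(sinθ₁ + sinθ₂), where θ₁, θ₂ are the angles from the perpendicular to each end.
The perpendicular distance is d = 0.0112 m; the end-offsets along the wire are a = 0.00765 m and b = 0.0258 m.
sinθ₁ = 0.00765/√(0.00765²+0.0112²) = 0.5640; sinθ₂ = 0.0258/√(0.0258²+0.0112²) = 0.9173.
B = (4π×10⁻⁷ × 3.70) / (4π × 0.0112) × (0.5640 + 0.9173) = 4.89×10⁻⁵ T.

B ≈ 48.9 μT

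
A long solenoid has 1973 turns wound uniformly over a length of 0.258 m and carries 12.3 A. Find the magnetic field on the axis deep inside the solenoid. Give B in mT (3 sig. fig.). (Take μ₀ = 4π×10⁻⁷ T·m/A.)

B ≈ 118 mT

Inside a long solenoid, B = μ₀nI with n = 7647 turns/m.
B = 4π×10⁻⁷ × 7647 × 12.3 = 0.118 T.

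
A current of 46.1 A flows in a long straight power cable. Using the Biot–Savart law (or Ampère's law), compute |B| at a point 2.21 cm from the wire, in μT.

For an infinitely long straight wire, B = μ₀I/(2πd).
B = (4π×10⁻⁷ × 46.1) / (2π × 0.0221) = 4.17×10⁻⁴ T.

B ≈ 417 μT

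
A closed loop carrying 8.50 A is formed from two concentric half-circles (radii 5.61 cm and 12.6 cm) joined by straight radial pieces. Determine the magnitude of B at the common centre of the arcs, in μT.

The radial connectors point toward the centre, so dl × r̂ = 0 and they contribute nothing.
Each semicircle gives μ₀I/(4R): inner arc 4.76×10⁻⁵ T, outer arc 2.12×10⁻⁵ T.
The two arcs carry current in opposite angular senses, so their fields oppose: B = |4.76×10⁻⁵ − 2.12×10⁻⁵| = 2.64×10⁻⁵ T.

B ≈ 26.4 μT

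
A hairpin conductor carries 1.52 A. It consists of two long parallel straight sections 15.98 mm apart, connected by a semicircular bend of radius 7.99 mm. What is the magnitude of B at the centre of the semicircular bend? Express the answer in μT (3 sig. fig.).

The semicircular arc contributes B_arc = μ₀I·π/(4πR) = μ₀I/(4R) = 5.98×10⁻⁵ T.
Each semi-infinite lead is at perpendicular distance R = 0.00799 m from the centre, with the perpendicular foot at its near end, so it contributes μ₀I/(4πR); both point the same way, together 3.80×10⁻⁵ T.
Arc and leads all point the same direction: B = 5.98×10⁻⁵ + 3.80×10⁻⁵ = 9.78×10⁻⁵ T.

B ≈ 97.8 μT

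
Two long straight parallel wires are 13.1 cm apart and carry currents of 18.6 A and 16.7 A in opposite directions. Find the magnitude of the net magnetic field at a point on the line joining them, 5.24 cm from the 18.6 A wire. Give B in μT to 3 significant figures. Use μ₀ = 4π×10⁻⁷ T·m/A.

Each long wire gives B = μ₀I/(2πd). Distances are d₁ = 0.0524 m and d₂ = 0.0786 m.
B₁ = 7.10×10⁻⁵ T, B₂ = 4.25×10⁻⁵ T.
Between antiparallel currents both contributions point the same way, so they add. B = B₁ + B₂ = 7.10×10⁻⁵ + 4.25×10⁻⁵ = 1.13×10⁻⁴ T.

B ≈ 113 μT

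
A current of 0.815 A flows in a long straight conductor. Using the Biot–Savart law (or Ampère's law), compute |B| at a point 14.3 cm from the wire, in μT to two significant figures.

B ≈ 1.1 μT

For an infinitely long straight wire, B = μ₀I/(2πd).
B = (4π×10⁻⁷ × 0.815) / (2π × 0.143) = 1.14×10⁻⁶ T.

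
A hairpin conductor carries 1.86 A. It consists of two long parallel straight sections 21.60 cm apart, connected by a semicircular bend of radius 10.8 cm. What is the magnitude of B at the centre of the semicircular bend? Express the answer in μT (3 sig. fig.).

The semicircular arc contributes B_arc = μ₀I·π/(4πR) = μ₀I/(4R) = 5.41×10⁻⁶ T.
Each semi-infinite lead is at perpendicular distance R = 0.108 m from the centre, with the perpendicular foot at its near end, so it contributes μ₀I/(4πR); both point the same way, together 3.44×10⁻⁶ T.
Arc and leads all point the same direction: B = 5.41×10⁻⁶ + 3.44×10⁻⁶ = 8.85×10⁻⁶ T.

B ≈ 8.85 μT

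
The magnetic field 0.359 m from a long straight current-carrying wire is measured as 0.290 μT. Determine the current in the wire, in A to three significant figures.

For a long straight wire B = μ₀I/(2πd), so I = 2πdB/μ₀.
I = 2π × 0.359 × 2.90×10⁻⁷ / (4π×10⁻⁷) = 0.521 A.

I ≈ 0.521 A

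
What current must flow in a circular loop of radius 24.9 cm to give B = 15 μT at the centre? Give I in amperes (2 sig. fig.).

I ≈ 5.9 A

At the centre of a circular loop B = μ₀I/(2R), so I = 2RB/μ₀.
With R = 0.249 m, I = 2 × 0.249 × 1.50×10⁻⁵ / (4π×10⁻⁷) = 5.94 A.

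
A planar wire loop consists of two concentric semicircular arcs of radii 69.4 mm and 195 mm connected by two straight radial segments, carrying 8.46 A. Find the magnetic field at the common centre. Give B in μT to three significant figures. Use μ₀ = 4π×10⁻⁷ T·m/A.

The radial connectors point toward the centre, so dl × r̂ = 0 and they contribute nothing.
Each semicircle gives μ₀I/(4R): inner arc 3.83×10⁻⁵ T, outer arc 1.36×10⁻⁵ T.
The two arcs carry current in opposite angular senses, so their fields oppose: B = |3.83×10⁻⁵ − 1.36×10⁻⁵| = 2.47×10⁻⁵ T.

B ≈ 24.7 μT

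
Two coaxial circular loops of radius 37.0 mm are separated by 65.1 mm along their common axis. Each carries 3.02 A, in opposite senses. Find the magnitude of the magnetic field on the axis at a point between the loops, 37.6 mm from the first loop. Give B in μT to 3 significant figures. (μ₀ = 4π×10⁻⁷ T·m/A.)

Each loop contributes B = μ₀IR²/[2(R²+z²)^(3/2)] on the axis, with z measured from that loop.
Loop 1 (z = 0.0376 m): B₁ = 1.77×10⁻⁵ T. Loop 2 (z = 0.0275 m): B₂ = 2.65×10⁻⁵ T.
The fields oppose: B = |B₁ − B₂| = 8.82×10⁻⁶ T.

B ≈ 8.82 μT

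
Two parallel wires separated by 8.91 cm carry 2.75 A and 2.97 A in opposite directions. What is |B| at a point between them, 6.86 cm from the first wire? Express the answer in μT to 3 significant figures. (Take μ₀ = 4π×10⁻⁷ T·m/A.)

B ≈ 37.0 μT

Each long wire gives B = μ₀I/(2πd). Distances are d₁ = 0.0686 m and d₂ = 0.0205 m.
B₁ = 8.02×10⁻⁶ T, B₂ = 2.90×10⁻⁵ T.
Between antiparallel currents both contributions point the same way, so they add. B = B₁ + B₂ = 8.02×10⁻⁶ + 2.90×10⁻⁵ = 3.70×10⁻⁵ T.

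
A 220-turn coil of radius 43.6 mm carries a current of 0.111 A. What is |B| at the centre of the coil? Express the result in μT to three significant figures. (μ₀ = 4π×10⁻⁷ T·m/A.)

For an N-turn flat coil, B = Nμ₀I/(2R) with R = 0.0436 m.
B = 220 × 1.60×10⁻⁶ T = 3.52×10⁻⁴ T.

B ≈ 352 μT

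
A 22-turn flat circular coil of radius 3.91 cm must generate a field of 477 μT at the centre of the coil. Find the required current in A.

For an N-turn coil, B = Nμ₀I/(2R) with R = 0.0391 m, so I = 2RB/(Nμ₀) = 2 × 0.0391 × 4.77×10⁻⁴ / (22 × 4π×10⁻⁷) = 1.35 A.

I ≈ 1.35 A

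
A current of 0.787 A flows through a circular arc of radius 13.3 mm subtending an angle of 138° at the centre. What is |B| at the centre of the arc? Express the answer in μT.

The Biot–Savart field of a circular arc at its centre is B = μ₀Iφ/(4πR), with φ = 2.409 rad.
B = (4π×10⁻⁷ × 0.787 × 2.409) / (4π × 0.0133) = 1.43×10⁻⁵ T.

B ≈ 14.3 μT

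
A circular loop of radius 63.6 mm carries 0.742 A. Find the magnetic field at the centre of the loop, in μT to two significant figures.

B ≈ 7.3 μT

At the centre of a circular loop the Biot–Savart law gives B = μ₀I/(2R).
B = (4π×10⁻⁷ × 0.742) / (2 × 0.0636) = 7.33×10⁻⁶ T.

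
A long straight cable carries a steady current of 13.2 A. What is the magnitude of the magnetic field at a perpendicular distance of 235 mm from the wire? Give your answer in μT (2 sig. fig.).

B ≈ 11 μT

For an infinitely long straight wire, B = μ₀I/(2πd).
B = (4π×10⁻⁷ × 13.2) / (2π × 0.235) = 1.12×10⁻⁵ T.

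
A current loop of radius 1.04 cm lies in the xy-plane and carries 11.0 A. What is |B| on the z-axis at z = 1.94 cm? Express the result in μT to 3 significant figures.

B ≈ 70.1 μT

On the axis of a circular loop, B = μ₀IR² / [2(R²+z²)^(3/2)].
R² + z² = (0.0104)² + (0.0194)² = 0.0004845 m², and (R²+z²)^(3/2) = 1.07×10⁻⁵ m³.
B = (4π×10⁻⁷ × 11.0 × 0.0001082) / (2 × 1.07×10⁻⁵) = 7.01×10⁻⁵ T.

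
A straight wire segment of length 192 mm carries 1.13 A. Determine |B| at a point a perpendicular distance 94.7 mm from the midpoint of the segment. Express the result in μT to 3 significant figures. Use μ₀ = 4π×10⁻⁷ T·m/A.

B ≈ 1.70 μT

For a finite straight segment, B = (μ₀I/4πd)(sinθ₁ + sinθ₂), where θ₁, θ₂ are the angles from the perpendicular to each end.
The perpendicular from the point meets the wire at its midpoint, so each end is L/2 = 0.096 m away along the wire.
sinθ₁ = 0.096/√(0.096²+0.0947²) = 0.7119; sinθ₂ = 0.096/√(0.096²+0.0947²) = 0.7119.
B = (4π×10⁻⁷ × 1.13) / (4π × 0.0947) × (0.7119 + 0.7119) = 1.70×10⁻⁶ T.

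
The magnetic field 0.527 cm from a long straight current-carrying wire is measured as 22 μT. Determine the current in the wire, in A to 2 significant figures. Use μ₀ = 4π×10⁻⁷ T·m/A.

For a long straight wire B = μ₀I/(2πd), so I = 2πdB/μ₀.
I = 2π × 0.00527 × 2.20×10⁻⁵ / (4π×10⁻⁷) = 0.580 A.

I ≈ 0.58 A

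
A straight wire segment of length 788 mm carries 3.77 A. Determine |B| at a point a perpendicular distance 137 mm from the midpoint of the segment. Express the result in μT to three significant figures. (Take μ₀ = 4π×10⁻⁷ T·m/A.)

For a finite straight segment, B = (μ₀I/4πd)(sinθ₁ + sinθ₂), where θ₁, θ₂ are the angles from the perpendicular to each end.
The perpendicular from the point meets the wire at its midpoint, so each end is L/2 = 0.394 m away along the wire.
sinθ₁ = 0.394/√(0.394²+0.137²) = 0.9445; sinθ₂ = 0.394/√(0.394²+0.137²) = 0.9445.
B = (4π×10⁻⁷ × 3.77) / (4π × 0.137) × (0.9445 + 0.9445) = 5.20×10⁻⁶ T.

B ≈ 5.20 μT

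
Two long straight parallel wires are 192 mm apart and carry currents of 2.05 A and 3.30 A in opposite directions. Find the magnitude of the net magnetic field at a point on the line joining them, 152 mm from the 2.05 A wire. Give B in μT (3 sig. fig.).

Each long wire gives B = μ₀I/(2πd). Distances are d₁ = 0.152 m and d₂ = 0.04 m.
B₁ = 2.70×10⁻⁶ T, B₂ = 1.65×10⁻⁵ T.
Between antiparallel currents both contributions point the same way, so they add. B = B₁ + B₂ = 2.70×10⁻⁶ + 1.65×10⁻⁵ = 1.92×10⁻⁵ T.

B ≈ 19.2 μT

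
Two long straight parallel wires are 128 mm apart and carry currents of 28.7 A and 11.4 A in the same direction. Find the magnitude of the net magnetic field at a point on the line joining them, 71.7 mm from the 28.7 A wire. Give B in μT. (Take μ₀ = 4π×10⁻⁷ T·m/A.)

B ≈ 39.6 μT

Each long wire gives B = μ₀I/(2πd). Distances are d₁ = 0.0717 m and d₂ = 0.0563 m.
B₁ = 8.01×10⁻⁵ T, B₂ = 4.05×10⁻⁵ T.
Between parallel currents the two contributions point in opposite directions, so they subtract. B = |B₁ − B₂| = |8.01×10⁻⁵ − 4.05×10⁻⁵| = 3.96×10⁻⁵ T.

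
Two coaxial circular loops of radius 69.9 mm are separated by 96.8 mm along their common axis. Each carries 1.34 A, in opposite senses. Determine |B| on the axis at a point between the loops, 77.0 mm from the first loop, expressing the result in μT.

Each loop contributes B = μ₀IR²/[2(R²+z²)^(3/2)] on the axis, with z measured from that loop.
Loop 1 (z = 0.077 m): B₁ = 3.66×10⁻⁶ T. Loop 2 (z = 0.0198 m): B₂ = 1.07×10⁻⁵ T.
The fields oppose: B = |B₁ − B₂| = 7.07×10⁻⁶ T.

B ≈ 7.07 μT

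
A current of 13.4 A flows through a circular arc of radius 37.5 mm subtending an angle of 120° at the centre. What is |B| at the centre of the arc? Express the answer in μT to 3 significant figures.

B ≈ 74.8 μT

The Biot–Savart field of a circular arc at its centre is B = μ₀Iφ/(4πR), with φ = 2.094 rad.
B = (4π×10⁻⁷ × 13.4 × 2.094) / (4π × 0.0375) = 7.48×10⁻⁵ T.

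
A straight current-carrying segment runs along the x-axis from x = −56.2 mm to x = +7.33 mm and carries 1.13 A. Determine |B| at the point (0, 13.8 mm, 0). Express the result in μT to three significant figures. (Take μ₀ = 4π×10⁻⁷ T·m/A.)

B ≈ 11.8 μT

For a finite straight segment, B = (μ₀I/4πd)(sinθ₁ + sinθ₂), where θ₁, θ₂ are the angles from the perpendicular to each end.
The perpendicular distance is d = 0.0138 m; the end-offsets along the wire are a = 0.0562 m and b = 0.00733 m.
sinθ₁ = 0.0562/√(0.0562²+0.0138²) = 0.9712; sinθ₂ = 0.00733/√(0.00733²+0.0138²) = 0.4691.
B = (4π×10⁻⁷ × 1.13) / (4π × 0.0138) × (0.9712 + 0.4691) = 1.18×10⁻⁵ T.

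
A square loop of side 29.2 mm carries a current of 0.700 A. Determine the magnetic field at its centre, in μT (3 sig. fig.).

Each side is a finite straight segment at perpendicular distance d = a/(2 tan(π/4)) = 0.0146 m from the centre, with end-angles ±π/4.
One side contributes B₁ = (μ₀I/4πd)·2 sin(π/4) = 6.78×10⁻⁶ T.
All 4 sides add in the same direction: B = 4 × 6.78×10⁻⁶ = 2.71×10⁻⁵ T.

B ≈ 27.1 μT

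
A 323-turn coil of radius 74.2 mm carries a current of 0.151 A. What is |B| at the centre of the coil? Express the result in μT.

B ≈ 413 μT

For an N-turn flat coil, B = Nμ₀I/(2R) with R = 0.0742 m.
B = 323 × 1.28×10⁻⁶ T = 4.13×10⁻⁴ T.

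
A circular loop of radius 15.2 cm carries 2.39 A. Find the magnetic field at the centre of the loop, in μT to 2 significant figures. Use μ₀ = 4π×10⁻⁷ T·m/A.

B ≈ 9.9 μT

At the centre of a circular loop the Biot–Savart law gives B = μ₀I/(2R).
B = (4π×10⁻⁷ × 2.39) / (2 × 0.152) = 9.88×10⁻⁶ T.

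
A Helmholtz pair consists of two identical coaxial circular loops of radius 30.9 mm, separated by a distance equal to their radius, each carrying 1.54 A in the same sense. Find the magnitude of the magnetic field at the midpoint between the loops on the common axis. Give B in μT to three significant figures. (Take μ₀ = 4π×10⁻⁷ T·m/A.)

Each loop contributes B = μ₀IR²/[2(R²+z²)^(3/2)] on the axis, with z measured from that loop.
Loop 1 (z = 0.01545 m): B₁ = 2.24×10⁻⁵ T. Loop 2 (z = 0.01545 m): B₂ = 2.24×10⁻⁵ T.
The fields add: B = B₁ + B₂ = 4.48×10⁻⁵ T.

B ≈ 44.8 μT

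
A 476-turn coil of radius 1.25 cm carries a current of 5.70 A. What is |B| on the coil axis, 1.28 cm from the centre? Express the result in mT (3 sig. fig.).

B ≈ 46.5 mT

For an N-turn flat coil, B = Nμ₀IR²/[2(R²+z²)^(3/2)] with R = 0.0125 m, z = 0.0128 m.
B = 476 × 9.77×10⁻⁵ T = 4.65×10⁻² T.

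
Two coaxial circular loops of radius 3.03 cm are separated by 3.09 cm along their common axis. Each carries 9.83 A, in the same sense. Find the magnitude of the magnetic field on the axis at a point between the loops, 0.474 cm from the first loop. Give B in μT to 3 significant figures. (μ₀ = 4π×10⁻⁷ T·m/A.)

Each loop contributes B = μ₀IR²/[2(R²+z²)^(3/2)] on the axis, with z measured from that loop.
Loop 1 (z = 0.00474 m): B₁ = 1.97×10⁻⁴ T. Loop 2 (z = 0.02616 m): B₂ = 8.84×10⁻⁵ T.
The fields add: B = B₁ + B₂ = 2.85×10⁻⁴ T.

B ≈ 285 μT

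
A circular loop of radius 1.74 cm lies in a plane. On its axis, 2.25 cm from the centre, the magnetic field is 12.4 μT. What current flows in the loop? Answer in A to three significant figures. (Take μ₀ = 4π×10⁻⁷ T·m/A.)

I ≈ 1.50 A

On the axis of a loop, B = μ₀IR²/[2(R²+z²)^(3/2)], so I = 2B(R²+z²)^(3/2)/(μ₀R²).
R² + z² = 0.0003028 + 0.0005062 = 0.000809 m²; raised to 3/2 gives 2.30×10⁻⁵ m³.
I = 2 × 1.24×10⁻⁵ × 2.30×10⁻⁵ / (1.26×10⁻⁶ × 0.0003028) = 1.50 A.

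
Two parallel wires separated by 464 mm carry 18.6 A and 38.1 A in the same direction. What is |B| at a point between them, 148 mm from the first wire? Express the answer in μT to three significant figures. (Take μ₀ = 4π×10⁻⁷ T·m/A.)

Each long wire gives B = μ₀I/(2πd). Distances are d₁ = 0.148 m and d₂ = 0.316 m.
B₁ = 2.51×10⁻⁵ T, B₂ = 2.41×10⁻⁵ T.
Between parallel currents the two contributions point in opposite directions, so they subtract. B = |B₁ − B₂| = |2.51×10⁻⁵ − 2.41×10⁻⁵| = 1.02×10⁻⁶ T.

B ≈ 1.02 μT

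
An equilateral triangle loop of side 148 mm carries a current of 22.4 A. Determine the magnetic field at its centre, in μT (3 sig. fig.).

B ≈ 272 μT

Each side is a finite straight segment at perpendicular distance d = a/(2 tan(π/3)) = 0.04272 m from the centre, with end-angles ±π/3.
One side contributes B₁ = (μ₀I/4πd)·2 sin(π/3) = 9.08×10⁻⁵ T.
All 3 sides add in the same direction: B = 3 × 9.08×10⁻⁵ = 2.72×10⁻⁴ T.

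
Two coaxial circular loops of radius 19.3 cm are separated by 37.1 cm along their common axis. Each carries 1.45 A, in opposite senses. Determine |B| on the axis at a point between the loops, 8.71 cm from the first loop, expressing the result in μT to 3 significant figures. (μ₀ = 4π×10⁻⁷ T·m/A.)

B ≈ 2.74 μT

Each loop contributes B = μ₀IR²/[2(R²+z²)^(3/2)] on the axis, with z measured from that loop.
Loop 1 (z = 0.0871 m): B₁ = 3.57×10⁻⁶ T. Loop 2 (z = 0.2839 m): B₂ = 8.39×10⁻⁷ T.
The fields oppose: B = |B₁ − B₂| = 2.74×10⁻⁶ T.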